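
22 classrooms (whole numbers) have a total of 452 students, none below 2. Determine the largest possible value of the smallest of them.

20

The average is 452/22 < 21, so some value is ≤ 20.
Taking 10 copies of 20 and 12 copies of 21 gives exactly 452, so 20 is attained.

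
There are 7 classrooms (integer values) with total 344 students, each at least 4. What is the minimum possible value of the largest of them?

50

If every one of the 7 were at most 49, the total would be at most 7 × 49 = 343 < 344.
Achievable: 1 of them at 50 and 6 at 49 total 344.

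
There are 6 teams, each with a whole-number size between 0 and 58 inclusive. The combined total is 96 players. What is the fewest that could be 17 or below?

Each value above 17 is at least 18, contributing at least 18 − 0 = 18 above the floor 0.
The sum exceeds the floor total 0 by 96, so at most ⌊96/18⌋ = 5 exceed 17, and at least 1 are ≤ 17.
Exactly 1 works: 1 value at 0 and 5 at 18 total 90; raise one of the low values by 6 (still ≤ 17) to hit 96.

1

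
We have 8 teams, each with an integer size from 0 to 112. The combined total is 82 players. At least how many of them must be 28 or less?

6

If only k of them are at most 28, the other 8 − k are at least 29, so the total is at least (8 − k)·29 + k·0.
This is ≤ 82, so (8 − k)·29 + 0k ≤ 82, which gives k ≥ 6.
Exactly 6 works: 6 values at 0 and 2 at 29 total 58; raise one of the low values by 24 (still ≤ 28) to hit 82.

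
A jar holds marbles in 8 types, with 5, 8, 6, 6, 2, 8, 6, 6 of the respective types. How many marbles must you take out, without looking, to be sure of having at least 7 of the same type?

44

In the worst case you take as many as possible of each type without reaching 7: 5 + 6 + 6 + 6 + 2 + 6 + 6 + 6 = 43.
The next one must give 7 of some type, so 43 + 1 = 44.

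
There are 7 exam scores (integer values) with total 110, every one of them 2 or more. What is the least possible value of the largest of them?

If every one of the 7 were at most 15, the total would be at most 7 × 15 = 105 < 110.
Equality holds with 5 values of 16 and 2 values of 15.

16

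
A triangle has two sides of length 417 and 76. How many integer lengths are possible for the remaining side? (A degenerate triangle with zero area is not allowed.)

151

The triangle inequality gives |417 − 76| < c < 417 + 76, i.e. 341 < c < 493.
So c can be any integer from 342 to 492: 151 values.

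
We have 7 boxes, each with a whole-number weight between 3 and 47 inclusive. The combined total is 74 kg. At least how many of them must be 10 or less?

1

Each value above 10 is at least 11, contributing at least 11 − 3 = 8 above the floor 3.
The sum exceeds the floor total 21 by 53, so at most ⌊53/8⌋ = 6 exceed 10, and at least 1 are ≤ 10.
Exactly 1 works: 1 value at 3 and 6 at 11 total 69; raise one of the low values by 5 (still ≤ 10) to hit 74.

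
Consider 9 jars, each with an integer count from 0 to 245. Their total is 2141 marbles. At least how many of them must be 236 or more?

3

If only k of them are at least 236, the other 9 − k are at most 235, so the total is at most k·245 + (9 − k)·235.
This must reach 2141, so k·245 + (9 − k)·235 ≥ 2141, giving k ≥ 3.
Exactly 3 works: 3 values at 245 and 6 at 235 total 2145; lower one of the high values by 4 (still ≥ 236) to hit 2141.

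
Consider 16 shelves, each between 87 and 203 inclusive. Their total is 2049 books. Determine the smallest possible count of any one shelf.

87

To make one shelf as small as possible, make the other 15 as large as possible.
The other 15 can take up 15 × 203 = 3045 ≥ 2049 − 87, so one shelf can sit at its floor of 87.
Achievable: one at 87 and the other 15 totalling 1962, which fits since 15 × 87 ≤ 1962 ≤ 15 × 203.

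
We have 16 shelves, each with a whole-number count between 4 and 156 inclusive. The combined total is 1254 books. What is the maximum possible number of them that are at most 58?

Each value at 58 or below falls at least 156 − 58 = 98 short of the ceiling 156.
The ceiling total is 16 × 156 = 2496, and we need 1254, so at most ⌊(2496 − 1254)/98⌋ = 12 can be that low.
k = 12 is achieved by 12 values at 58 and 4 at 156, total 1320; lower one of the 156's by 66 (still > 58) to reach 1254.

12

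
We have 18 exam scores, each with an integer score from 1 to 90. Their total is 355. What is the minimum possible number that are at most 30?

7

If only k of them are at most 30, the other 18 − k are at least 31, so the total is at least (18 − k)·31 + k·1.
This is ≤ 355, so (18 − k)·31 + 1k ≤ 355, which gives k ≥ 7.
Exactly 7 works: 7 values at 1 and 11 at 31 total 348; raise one of the low values by 7 (still ≤ 30) to hit 355.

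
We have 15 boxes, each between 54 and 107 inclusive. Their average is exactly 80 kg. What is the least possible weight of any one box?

54

Minimizing one value means maximizing the remaining 14.
The total is 15 × 80 = 1200.
The other 14 can take up 14 × 107 = 1498 ≥ 1200 − 54, so one box can sit at its floor of 54.
Achievable: one at 54 and the other 14 totalling 1146, which fits since 14 × 54 ≤ 1146 ≤ 14 × 107.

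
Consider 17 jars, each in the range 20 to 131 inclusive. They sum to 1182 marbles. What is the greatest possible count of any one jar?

Maximizing one value means minimizing the remaining 16.
The other 16 contribute at least 16 × 20 = 320, leaving at most 1182 − 320 = 862.
But each jar is capped at 131, so the maximum is 131.
Achievable: one at 131 and the other 16 totalling 1051, which fits since 16 × 20 ≤ 1051 ≤ 16 × 131.

131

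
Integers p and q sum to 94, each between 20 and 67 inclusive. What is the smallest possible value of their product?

1809

For a fixed sum, pq is smallest when p and q are as far apart as possible.
At the endpoint p = 27, q = 94 − 27 = 67, so pq = 27 × 67 = 1809.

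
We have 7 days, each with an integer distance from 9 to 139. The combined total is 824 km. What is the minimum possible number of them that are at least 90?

If only k of them are at least 90, the other 7 − k are at most 89, so the total is at most k·139 + (7 − k)·89.
This must reach 824, so k·139 + (7 − k)·89 ≥ 824, giving k ≥ 5.
Exactly 5 works: 5 values at 139 and 2 at 89 total 873; lower one of the high values by 49 (still ≥ 90) to hit 824.

5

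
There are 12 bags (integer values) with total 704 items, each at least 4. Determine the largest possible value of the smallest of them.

The average is 704/12 < 59, so some value is ≤ 58.
Achievable: 4 of them at 58 and 8 at 59 total 704.

58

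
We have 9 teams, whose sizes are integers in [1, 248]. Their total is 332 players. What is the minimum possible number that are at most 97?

Let j be the number exceeding 97. Then the total is ≥ 98·j + 1·(9 − j) = 9 + 97j.
So 97j ≤ 323 and j ≤ 3; hence at least 9 − 3 = 6 are ≤ 97.
Exactly 6 works: 6 values at 1 and 3 at 98 total 300; raise one of the low values by 32 (still ≤ 97) to hit 332.

6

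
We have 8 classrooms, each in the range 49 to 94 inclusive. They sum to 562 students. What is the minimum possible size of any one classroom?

Minimizing one value means maximizing the remaining 7.
The other 7 can take up 7 × 94 = 658 ≥ 562 − 49, so one classroom can sit at its floor of 49.
Achievable: one at 49 and the other 7 totalling 513, which fits since 7 × 49 ≤ 513 ≤ 7 × 94.

49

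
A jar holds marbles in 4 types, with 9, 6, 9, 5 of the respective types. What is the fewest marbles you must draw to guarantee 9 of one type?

In the worst case you take as many as possible of each type without reaching 9: 8 + 6 + 8 + 5 = 27.
The next one must give 9 of some type, so 27 + 1 = 28.

28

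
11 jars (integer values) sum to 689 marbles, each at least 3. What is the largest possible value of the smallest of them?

62

The average is 689/11 < 63, so some value is ≤ 62.
Achievable: 4 of them at 62 and 7 at 63 total 689.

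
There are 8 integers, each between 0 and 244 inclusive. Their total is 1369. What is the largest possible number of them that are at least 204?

If k of the values are ≥ 204, the total is ≥ 204k + 0(8 − k).
Setting 204k + 0(8 − k) ≤ 1369 gives 204k ≤ 1369, so k ≤ 6.
k = 6 is achieved by 6 values at 204 and 2 at 0, total 1224; add 145 to one value (staying below 204) to reach 1369.

6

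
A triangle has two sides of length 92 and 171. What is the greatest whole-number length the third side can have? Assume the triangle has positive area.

262

The third side must be less than 92 + 171 = 263.
The largest integer below 263 is 262.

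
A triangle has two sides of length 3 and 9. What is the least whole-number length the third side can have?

The third side must exceed |3 − 9| = 6.
The smallest integer above 6 is 7.

7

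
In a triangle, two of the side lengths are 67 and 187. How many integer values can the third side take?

133

The triangle inequality gives |67 − 187| < c < 67 + 187, i.e. 120 < c < 254.
So c can be any integer from 121 to 253: 133 values.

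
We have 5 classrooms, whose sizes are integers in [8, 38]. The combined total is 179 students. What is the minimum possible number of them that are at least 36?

If only k of them are at least 36, the other 5 − k are at most 35, so the total is at most k·38 + (5 − k)·35.
This must reach 179, so k·38 + (5 − k)·35 ≥ 179, giving k ≥ 2.
Exactly 2 works: 2 values at 38 and 3 at 35 total 181; lower one of the high values by 2 (still ≥ 36) to hit 179.

2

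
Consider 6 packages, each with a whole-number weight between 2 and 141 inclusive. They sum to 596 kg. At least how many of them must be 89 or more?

Suppose at most 6 − j of them reach 89; then j values are ≤ 88 and the rest ≤ 141.
The total is then ≤ 88·j + 141·(6 − j) = 846 − 53j. For this to be ≥ 596 we need j ≤ 4, so at least 6 − 4 = 2 must reach 89.
Exactly 2 works: 2 values at 141 and 4 at 88 total 634; lower one of the high values by 38 (still ≥ 89) to hit 596.

2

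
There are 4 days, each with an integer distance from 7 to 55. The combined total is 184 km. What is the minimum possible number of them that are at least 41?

2

Each value short of 41 is at most 40, costing at least 55 − 40 = 15 against the maximum total of 220.
We can afford to lose at most 220 − 184 = 36, so at most ⌊36/15⌋ = 2 fall short, and at least 2 are ≥ 41.
Exactly 2 works: 2 values at 55 and 2 at 40 total 190; lower one of the high values by 6 (still ≥ 41) to hit 184.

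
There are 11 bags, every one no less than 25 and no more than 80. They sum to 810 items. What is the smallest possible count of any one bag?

To make one bag as small as possible, make the other 10 as large as possible.
The other 10 can take up 10 × 80 = 800 ≥ 810 − 25, so one bag can sit at its floor of 25.
Achievable: one at 25 and the other 10 totalling 785, which fits since 10 × 25 ≤ 785 ≤ 10 × 80.

25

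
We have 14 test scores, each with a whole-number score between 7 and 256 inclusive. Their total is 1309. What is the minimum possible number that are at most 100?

Each value above 100 is at least 101, contributing at least 101 − 7 = 94 above the floor 7.
The sum exceeds the floor total 98 by 1211, so at most ⌊1211/94⌋ = 12 exceed 100, and at least 2 are ≤ 100.
Exactly 2 works: 2 values at 7 and 12 at 101 total 1226; raise one of the low values by 83 (still ≤ 100) to hit 1309.

2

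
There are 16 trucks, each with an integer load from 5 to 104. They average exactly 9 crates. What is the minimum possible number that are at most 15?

11

The total is 16 × 9 = 144.
Each value above 15 is at least 16, contributing at least 16 − 5 = 11 above the floor 5.
The sum exceeds the floor total 80 by 64, so at most ⌊64/11⌋ = 5 exceed 15, and at least 11 are ≤ 15.
Exactly 11 works: 11 values at 5 and 5 at 16 total 135; raise one of the low values by 9 (still ≤ 15) to hit 144.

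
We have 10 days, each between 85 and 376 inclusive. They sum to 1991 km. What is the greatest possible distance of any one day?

To make one day as large as possible, make the other 9 as small as possible.
The other 9 contribute at least 9 × 85 = 765, leaving at most 1991 − 765 = 1226.
But each day is capped at 376, so the maximum is 376.
Achievable: one at 376 and the other 9 totalling 1615, which fits since 9 × 85 ≤ 1615 ≤ 9 × 376.

376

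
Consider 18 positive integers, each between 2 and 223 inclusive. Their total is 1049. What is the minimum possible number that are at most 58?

Let j be the number exceeding 58. Then the total is ≥ 59·j + 2·(18 − j) = 36 + 57j.
So 57j ≤ 1013 and j ≤ 17; hence at least 18 − 17 = 1 are ≤ 58.
Exactly 1 works: 1 value at 2 and 17 at 59 total 1005; raise one of the low values by 44 (still ≤ 58) to hit 1049.

1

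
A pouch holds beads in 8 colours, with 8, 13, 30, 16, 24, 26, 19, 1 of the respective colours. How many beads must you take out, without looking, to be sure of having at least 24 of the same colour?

127

In the worst case you take as many as possible of each colour without reaching 24: 8 + 13 + 23 + 16 + 23 + 23 + 19 + 1 = 126.
The next one must give 24 of some colour, so 126 + 1 = 127.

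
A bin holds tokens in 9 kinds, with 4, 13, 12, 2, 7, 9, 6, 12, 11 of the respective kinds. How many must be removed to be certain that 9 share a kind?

60

In the worst case you take as many as possible of each kind without reaching 9: 4 + 8 + 8 + 2 + 7 + 8 + 6 + 8 + 8 = 59.
The next one must give 9 of some kind, so 59 + 1 = 60.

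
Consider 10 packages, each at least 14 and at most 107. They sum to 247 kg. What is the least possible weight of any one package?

14

Minimizing one value means maximizing the remaining 9.
The other 9 can take up 9 × 107 = 963 ≥ 247 − 14, so one package can sit at its floor of 14.
Achievable: one at 14 and the other 9 totalling 233, which fits since 9 × 14 ≤ 233 ≤ 9 × 107.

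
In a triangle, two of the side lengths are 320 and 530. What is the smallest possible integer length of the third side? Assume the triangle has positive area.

211

The third side must exceed |320 − 530| = 210.
The smallest integer above 210 is 211.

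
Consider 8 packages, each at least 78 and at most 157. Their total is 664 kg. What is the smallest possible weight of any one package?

To make one package as small as possible, make the other 7 as large as possible.
The other 7 can take up 7 × 157 = 1099 ≥ 664 − 78, so one package can sit at its floor of 78.
Achievable: one at 78 and the other 7 totalling 586, which fits since 7 × 78 ≤ 586 ≤ 7 × 157.

78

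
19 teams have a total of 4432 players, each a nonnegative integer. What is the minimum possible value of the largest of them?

The 19 values sum to 4432, so their maximum is at least ⌈4432/19⌉ = 234.
Achievable: 5 of them at 234 and 14 at 233 total 4432.

234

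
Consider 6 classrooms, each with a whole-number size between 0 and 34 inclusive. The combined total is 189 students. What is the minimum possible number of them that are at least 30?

Suppose at most 6 − j of them reach 30; then j values are ≤ 29 and the rest ≤ 34.
The total is then ≤ 29·j + 34·(6 − j) = 204 − 5j. For this to be ≥ 189 we need j ≤ 3, so at least 6 − 3 = 3 must reach 30.
Exactly 3 works: 3 values at 34 and 3 at 29 total 189.

3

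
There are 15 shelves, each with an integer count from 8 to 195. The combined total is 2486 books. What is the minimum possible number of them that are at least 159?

4

Each value short of 159 is at most 158, costing at least 195 − 158 = 37 against the maximum total of 2925.
We can afford to lose at most 2925 − 2486 = 439, so at most ⌊439/37⌋ = 11 fall short, and at least 4 are ≥ 159.
Exactly 4 works: 4 values at 195 and 11 at 158 total 2518; lower one of the high values by 32 (still ≥ 159) to hit 2486.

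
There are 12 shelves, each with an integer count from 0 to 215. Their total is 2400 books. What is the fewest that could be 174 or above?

Each value short of 174 is at most 173, costing at least 215 − 173 = 42 against the maximum total of 2580.
We can afford to lose at most 2580 − 2400 = 180, so at most ⌊180/42⌋ = 4 fall short, and at least 8 are ≥ 174.
Exactly 8 works: 8 values at 215 and 4 at 173 total 2412; lower one of the high values by 12 (still ≥ 174) to hit 2400.

8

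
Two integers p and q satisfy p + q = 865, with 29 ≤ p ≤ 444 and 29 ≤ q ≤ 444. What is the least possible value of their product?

186924

Since p + q is fixed, pushing one of them to its bound minimizes the product.
At the endpoint p = 421, q = 865 − 421 = 444, so pq = 421 × 444 = 186924.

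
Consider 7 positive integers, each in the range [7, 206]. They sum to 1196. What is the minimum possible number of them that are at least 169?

Suppose at most 7 − j of them reach 169; then j values are ≤ 168 and the rest ≤ 206.
The total is then ≤ 168·j + 206·(7 − j) = 1442 − 38j. For this to be ≥ 1196 we need j ≤ 6, so at least 7 − 6 = 1 must reach 169.
Exactly 1 works: 1 value at 206 and 6 at 168 total 1214; lower one of the high values by 18 (still ≥ 169) to hit 1196.

1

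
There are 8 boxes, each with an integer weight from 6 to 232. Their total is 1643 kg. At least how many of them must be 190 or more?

4

If only k of them are at least 190, the other 8 − k are at most 189, so the total is at most k·232 + (8 − k)·189.
This must reach 1643, so k·232 + (8 − k)·189 ≥ 1643, giving k ≥ 4.
Exactly 4 works: 4 values at 232 and 4 at 189 total 1684; lower one of the high values by 41 (still ≥ 190) to hit 1643.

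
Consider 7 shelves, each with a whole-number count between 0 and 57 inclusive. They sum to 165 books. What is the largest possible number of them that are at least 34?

With k values at 34 or above and the rest at least 0, the sum is at least 0 + 34k.
Since the sum is 165, we need 34k ≤ 165, i.e. k ≤ 4.
k = 4 is achieved by 4 values at 34 and 3 at 0, total 136; add 29 to one value (staying below 34) to reach 165.

4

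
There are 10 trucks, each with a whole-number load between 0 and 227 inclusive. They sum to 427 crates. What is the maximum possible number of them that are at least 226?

1

With k values at 226 or above and the rest at least 0, the sum is at least 0 + 226k.
Since the sum is 427, we need 226k ≤ 427, i.e. k ≤ 1.
k = 1 is achieved by 1 value at 226 and 9 at 0, total 226; add 201 to one value (staying below 226) to reach 427.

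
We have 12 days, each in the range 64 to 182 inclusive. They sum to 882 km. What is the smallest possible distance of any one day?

Minimizing one value means maximizing the remaining 11.
The other 11 can take up 11 × 182 = 2002 ≥ 882 − 64, so one day can sit at its floor of 64.
Achievable: one at 64 and the other 11 totalling 818, which fits since 11 × 64 ≤ 818 ≤ 11 × 182.

64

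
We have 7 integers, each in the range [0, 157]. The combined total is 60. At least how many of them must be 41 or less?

Let j be the number exceeding 41. Then the total is ≥ 42·j + 0·(7 − j) = 0 + 42j.
So 42j ≤ 60 and j ≤ 1; hence at least 7 − 1 = 6 are ≤ 41.
Exactly 6 works: 6 values at 0 and 1 at 42 total 42; raise one of the low values by 18 (still ≤ 41) to hit 60.

6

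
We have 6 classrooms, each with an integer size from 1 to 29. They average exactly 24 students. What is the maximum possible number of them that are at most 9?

The total is 6 × 24 = 144.
Each value at 9 or below falls at least 29 − 9 = 20 short of the ceiling 29.
The ceiling total is 6 × 29 = 174, and we need 144, so at most ⌊(174 − 144)/20⌋ = 1 can be that low.
k = 1 is achieved by 1 value at 9 and 5 at 29, total 154; lower one of the 29's by 10 (still > 9) to reach 144.

1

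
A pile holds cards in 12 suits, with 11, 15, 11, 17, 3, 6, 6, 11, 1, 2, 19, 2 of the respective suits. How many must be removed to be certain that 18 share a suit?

In the worst case you take as many as possible of each suit without reaching 18: 11 + 15 + 11 + 17 + 3 + 6 + 6 + 11 + 1 + 2 + 17 + 2 = 102.
The next one must give 18 of some suit, so 102 + 1 = 103.

103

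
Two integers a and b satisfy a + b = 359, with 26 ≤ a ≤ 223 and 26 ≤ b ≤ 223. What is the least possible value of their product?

ab = a(359 − a) is concave in a, so over [136, 223] it is minimized at an endpoint.
At the endpoint a = 136, b = 359 − 136 = 223, so ab = 136 × 223 = 30328.

30328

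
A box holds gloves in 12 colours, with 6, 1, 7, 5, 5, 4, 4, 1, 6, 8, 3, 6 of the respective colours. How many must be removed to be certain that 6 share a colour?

In the worst case you take as many as possible of each colour without reaching 6: 5 + 1 + 5 + 5 + 5 + 4 + 4 + 1 + 5 + 5 + 3 + 5 = 48.
The next one must give 6 of some colour, so 48 + 1 = 49.

49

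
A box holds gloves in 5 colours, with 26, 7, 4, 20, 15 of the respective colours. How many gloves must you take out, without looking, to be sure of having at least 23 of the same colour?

In the worst case you take as many as possible of each colour without reaching 23: 22 + 7 + 4 + 20 + 15 = 68.
The next one must give 23 of some colour, so 68 + 1 = 69.

69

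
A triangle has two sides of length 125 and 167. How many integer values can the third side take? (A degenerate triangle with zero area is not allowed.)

249

The triangle inequality gives |125 − 167| < c < 125 + 167, i.e. 42 < c < 292.
So c can be any integer from 43 to 291: 249 values.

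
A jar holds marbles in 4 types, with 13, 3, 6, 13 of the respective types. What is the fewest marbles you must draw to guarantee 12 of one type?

In the worst case you take as many as possible of each type without reaching 12: 11 + 3 + 6 + 11 = 31.
The next one must give 12 of some type, so 31 + 1 = 32.

32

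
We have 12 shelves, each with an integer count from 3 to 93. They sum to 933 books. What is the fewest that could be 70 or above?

Each value short of 70 is at most 69, costing at least 93 − 69 = 24 against the maximum total of 1116.
We can afford to lose at most 1116 − 933 = 183, so at most ⌊183/24⌋ = 7 fall short, and at least 5 are ≥ 70.
Exactly 5 works: 5 values at 93 and 7 at 69 total 948; lower one of the high values by 15 (still ≥ 70) to hit 933.

5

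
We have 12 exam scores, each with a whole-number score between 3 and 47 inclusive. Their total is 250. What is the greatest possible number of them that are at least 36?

6

With k values at 36 or above and the rest at least 3, the sum is at least 36 + 33k.
Since the sum is 250, we need 33k ≤ 214, i.e. k ≤ 6.
k = 6 is achieved by 6 values at 36 and 6 at 3, total 234; add 16 to one value (staying below 36) to reach 250.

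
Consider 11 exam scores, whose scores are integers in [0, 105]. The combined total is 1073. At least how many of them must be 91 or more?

6

If only k of them are at least 91, the other 11 − k are at most 90, so the total is at most k·105 + (11 − k)·90.
This must reach 1073, so k·105 + (11 − k)·90 ≥ 1073, giving k ≥ 6.
Exactly 6 works: 6 values at 105 and 5 at 90 total 1080; lower one of the high values by 7 (still ≥ 91) to hit 1073.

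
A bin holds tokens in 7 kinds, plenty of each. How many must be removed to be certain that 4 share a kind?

In the worst case you draw 3 of each of the 7 kinds: 7 × 3 = 21.
One more forces 4 of some kind, so 21 + 1 = 22.

22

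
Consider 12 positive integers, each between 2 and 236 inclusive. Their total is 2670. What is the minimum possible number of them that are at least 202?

8

Each value short of 202 is at most 201, costing at least 236 − 201 = 35 against the maximum total of 2832.
We can afford to lose at most 2832 − 2670 = 162, so at most ⌊162/35⌋ = 4 fall short, and at least 8 are ≥ 202.
Exactly 8 works: 8 values at 236 and 4 at 201 total 2692; lower one of the high values by 22 (still ≥ 202) to hit 2670.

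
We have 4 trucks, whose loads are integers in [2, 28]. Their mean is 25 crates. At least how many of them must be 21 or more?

The total is 4 × 25 = 100.
If only k of them are at least 21, the other 4 − k are at most 20, so the total is at most k·28 + (4 − k)·20.
This must reach 100, so k·28 + (4 − k)·20 ≥ 100, giving k ≥ 3.
Exactly 3 works: 3 values at 28 and 1 at 20 total 104; lower one of the high values by 4 (still ≥ 21) to hit 100.

3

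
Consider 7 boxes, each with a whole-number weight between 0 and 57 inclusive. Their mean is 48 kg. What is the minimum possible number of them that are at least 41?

4

The total is 7 × 48 = 336.
Suppose at most 7 − j of them reach 41; then j values are ≤ 40 and the rest ≤ 57.
The total is then ≤ 40·j + 57·(7 − j) = 399 − 17j. For this to be ≥ 336 we need j ≤ 3, so at least 7 − 3 = 4 must reach 41.
Exactly 4 works: 4 values at 57 and 3 at 40 total 348; lower one of the high values by 12 (still ≥ 41) to hit 336.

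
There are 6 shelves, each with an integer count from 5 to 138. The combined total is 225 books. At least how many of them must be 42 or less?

1

Each value above 42 is at least 43, contributing at least 43 − 5 = 38 above the floor 5.
The sum exceeds the floor total 30 by 195, so at most ⌊195/38⌋ = 5 exceed 42, and at least 1 are ≤ 42.
Exactly 1 works: 1 value at 5 and 5 at 43 total 220; raise one of the low values by 5 (still ≤ 42) to hit 225.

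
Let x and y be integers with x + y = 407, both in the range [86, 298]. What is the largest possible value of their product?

41412

With x + y fixed, xy peaks when the two are closest together.
Taking x = 203 and y = 204 (both in [86, 298]) gives xy = 41412.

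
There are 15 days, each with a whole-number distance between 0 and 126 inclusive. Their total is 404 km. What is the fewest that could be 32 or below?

If only k of them are at most 32, the other 15 − k are at least 33, so the total is at least (15 − k)·33 + k·0.
This is ≤ 404, so (15 − k)·33 + 0k ≤ 404, which gives k ≥ 3.
Exactly 3 works: 3 values at 0 and 12 at 33 total 396; raise one of the low values by 8 (still ≤ 32) to hit 404.

3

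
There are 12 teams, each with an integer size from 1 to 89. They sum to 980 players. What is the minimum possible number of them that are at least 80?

4

Suppose at most 12 − j of them reach 80; then j values are ≤ 79 and the rest ≤ 89.
The total is then ≤ 79·j + 89·(12 − j) = 1068 − 10j. For this to be ≥ 980 we need j ≤ 8, so at least 12 − 8 = 4 must reach 80.
Exactly 4 works: 4 values at 89 and 8 at 79 total 988; lower one of the high values by 8 (still ≥ 80) to hit 980.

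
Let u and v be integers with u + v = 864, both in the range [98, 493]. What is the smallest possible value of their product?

Since u + v is fixed, pushing one of them to its bound minimizes the product.
The extreme feasible split is u = 371, v = 493, giving uv = 182903.

182903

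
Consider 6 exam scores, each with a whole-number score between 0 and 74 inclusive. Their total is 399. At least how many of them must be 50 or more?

5

Suppose at most 6 − j of them reach 50; then j values are ≤ 49 and the rest ≤ 74.
The total is then ≤ 49·j + 74·(6 − j) = 444 − 25j. For this to be ≥ 399 we need j ≤ 1, so at least 6 − 1 = 5 must reach 50.
Exactly 5 works: 5 values at 74 and 1 at 49 total 419; lower one of the high values by 20 (still ≥ 50) to hit 399.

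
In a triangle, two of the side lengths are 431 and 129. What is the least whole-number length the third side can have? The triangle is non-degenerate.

303

The third side must exceed |431 − 129| = 302.
The smallest integer above 302 is 303.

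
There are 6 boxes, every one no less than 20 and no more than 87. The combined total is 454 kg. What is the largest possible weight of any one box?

Maximizing one value means minimizing the remaining 5.
The other 5 contribute at least 5 × 20 = 100, leaving at most 454 − 100 = 354.
But each box is capped at 87, so the maximum is 87.
Achievable: one at 87 and the other 5 totalling 367, which fits since 5 × 20 ≤ 367 ≤ 5 × 87.

87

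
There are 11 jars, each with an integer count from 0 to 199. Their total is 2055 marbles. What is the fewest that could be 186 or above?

2

Each value short of 186 is at most 185, costing at least 199 − 185 = 14 against the maximum total of 2189.
We can afford to lose at most 2189 − 2055 = 134, so at most ⌊134/14⌋ = 9 fall short, and at least 2 are ≥ 186.
Exactly 2 works: 2 values at 199 and 9 at 185 total 2063; lower one of the high values by 8 (still ≥ 186) to hit 2055.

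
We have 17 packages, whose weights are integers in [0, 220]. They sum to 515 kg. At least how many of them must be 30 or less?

1

If only k of them are at most 30, the other 17 − k are at least 31, so the total is at least (17 − k)·31 + k·0.
This is ≤ 515, so (17 − k)·31 + 0k ≤ 515, which gives k ≥ 1.
Exactly 1 works: 1 value at 0 and 16 at 31 total 496; raise one of the low values by 19 (still ≤ 30) to hit 515.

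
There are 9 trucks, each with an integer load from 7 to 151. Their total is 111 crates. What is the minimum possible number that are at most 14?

3

Each value above 14 is at least 15, contributing at least 15 − 7 = 8 above the floor 7.
The sum exceeds the floor total 63 by 48, so at most ⌊48/8⌋ = 6 exceed 14, and at least 3 are ≤ 14.
Exactly 3 works: 3 values at 7 and 6 at 15 total 111.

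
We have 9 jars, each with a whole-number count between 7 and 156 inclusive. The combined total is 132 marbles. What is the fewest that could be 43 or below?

8

Let j be the number exceeding 43. Then the total is ≥ 44·j + 7·(9 − j) = 63 + 37j.
So 37j ≤ 69 and j ≤ 1; hence at least 9 − 1 = 8 are ≤ 43.
Exactly 8 works: 8 values at 7 and 1 at 44 total 100; raise one of the low values by 32 (still ≤ 43) to hit 132.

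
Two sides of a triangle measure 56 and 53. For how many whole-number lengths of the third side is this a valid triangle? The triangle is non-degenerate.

The triangle inequality gives |56 − 53| < c < 56 + 53, i.e. 3 < c < 109.
So c can be any integer from 4 to 108: 105 values.

105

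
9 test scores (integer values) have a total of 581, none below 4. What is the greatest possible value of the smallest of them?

64

The 9 values sum to 581, so their minimum is at most ⌊581/9⌋ = 64.
Achievable: 4 of them at 64 and 5 at 65 total 581.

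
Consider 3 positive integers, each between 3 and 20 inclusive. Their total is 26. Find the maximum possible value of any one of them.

20

To make one integer as large as possible, make the other 2 as small as possible.
The other 2 contribute at least 2 × 3 = 6, leaving at most 26 − 6 = 20.
Since 20 ≤ 20, this is achievable: one at 20 and 2 at 3.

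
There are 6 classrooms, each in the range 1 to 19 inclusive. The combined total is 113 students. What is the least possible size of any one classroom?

18

To make one classroom as small as possible, make the other 5 as large as possible.
The other 5 contribute at most 5 × 19 = 95, leaving at least 113 − 95 = 18.
Since 18 ≥ 1, this is achievable: one at 18 and 5 at 19.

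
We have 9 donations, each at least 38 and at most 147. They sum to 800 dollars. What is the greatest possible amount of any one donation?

147

To make one donation as large as possible, make the other 8 as small as possible.
The other 8 contribute at least 8 × 38 = 304, leaving at most 800 − 304 = 496.
But each donation is capped at 147, so the maximum is 147.
Achievable: one at 147 and the other 8 totalling 653, which fits since 8 × 38 ≤ 653 ≤ 8 × 147.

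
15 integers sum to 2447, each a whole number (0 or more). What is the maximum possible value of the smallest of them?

163

The average is 2447/15 < 164, so some value is ≤ 163.
Equality holds with 13 values of 163 and 2 values of 164.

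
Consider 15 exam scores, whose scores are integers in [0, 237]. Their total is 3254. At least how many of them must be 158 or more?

12

Suppose at most 15 − j of them reach 158; then j values are ≤ 157 and the rest ≤ 237.
The total is then ≤ 157·j + 237·(15 − j) = 3555 − 80j. For this to be ≥ 3254 we need j ≤ 3, so at least 15 − 3 = 12 must reach 158.
Exactly 12 works: 12 values at 237 and 3 at 157 total 3315; lower one of the high values by 61 (still ≥ 158) to hit 3254.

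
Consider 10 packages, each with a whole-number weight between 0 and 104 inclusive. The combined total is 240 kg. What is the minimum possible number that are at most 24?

1

If only k of them are at most 24, the other 10 − k are at least 25, so the total is at least (10 − k)·25 + k·0.
This is ≤ 240, so (10 − k)·25 + 0k ≤ 240, which gives k ≥ 1.
Exactly 1 works: 1 value at 0 and 9 at 25 total 225; raise one of the low values by 15 (still ≤ 24) to hit 240.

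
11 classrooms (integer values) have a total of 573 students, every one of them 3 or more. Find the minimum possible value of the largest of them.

Some value must be at least ⌈573/11⌉ = 53, since 11 × 52 = 572 < 573.
Equality holds with 1 value of 53 and 10 values of 52.

53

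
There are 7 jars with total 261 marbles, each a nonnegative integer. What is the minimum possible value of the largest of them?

38

The 7 values sum to 261, so their maximum is at least ⌈261/7⌉ = 38.
Taking 5 copies of 37 and 2 copies of 38 gives exactly 261, so 38 is attained.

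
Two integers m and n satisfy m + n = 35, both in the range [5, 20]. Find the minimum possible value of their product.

For a fixed sum, mn is smallest when m and n are as far apart as possible.
At the endpoint m = 15, n = 35 − 15 = 20, so mn = 15 × 20 = 300.

300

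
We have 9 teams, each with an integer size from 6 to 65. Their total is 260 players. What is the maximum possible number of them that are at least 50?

4

With k values at 50 or above and the rest at least 6, the sum is at least 54 + 44k.
Since the sum is 260, we need 44k ≤ 206, i.e. k ≤ 4.
k = 4 is achieved by 4 values at 50 and 5 at 6, total 230; add 30 to one value (staying below 50) to reach 260.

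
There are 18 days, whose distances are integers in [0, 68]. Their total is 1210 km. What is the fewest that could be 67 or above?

Each value short of 67 is at most 66, costing at least 68 − 66 = 2 against the maximum total of 1224.
We can afford to lose at most 1224 − 1210 = 14, so at most ⌊14/2⌋ = 7 fall short, and at least 11 are ≥ 67.
Exactly 11 works: 11 values at 68 and 7 at 66 total 1210.

11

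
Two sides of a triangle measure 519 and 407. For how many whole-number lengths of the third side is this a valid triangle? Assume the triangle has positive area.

The triangle inequality gives |519 − 407| < c < 519 + 407, i.e. 112 < c < 926.
So c can be any integer from 113 to 925: 813 values.

813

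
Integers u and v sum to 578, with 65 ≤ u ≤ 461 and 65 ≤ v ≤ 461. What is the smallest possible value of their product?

53937

Since u + v is fixed, pushing one of them to its bound minimizes the product.
At the endpoint u = 117, v = 578 − 117 = 461, so uv = 117 × 461 = 53937.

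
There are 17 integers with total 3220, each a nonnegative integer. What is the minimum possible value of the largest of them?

The average is 3220/17 > 189, so not all 17 can be 189 or less; the largest is ≥ 190.
Equality holds with 7 values of 190 and 10 values of 189.

190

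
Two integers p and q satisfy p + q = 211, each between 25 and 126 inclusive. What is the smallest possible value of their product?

Since p + q is fixed, pushing one of them to its bound minimizes the product.
The extreme feasible split is p = 85, q = 126, giving pq = 10710.

10710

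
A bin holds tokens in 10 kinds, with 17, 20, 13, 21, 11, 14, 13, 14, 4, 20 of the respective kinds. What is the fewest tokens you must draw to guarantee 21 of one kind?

147

In the worst case you take as many as possible of each kind without reaching 21: 17 + 20 + 13 + 20 + 11 + 14 + 13 + 14 + 4 + 20 = 146.
The next one must give 21 of some kind, so 146 + 1 = 147.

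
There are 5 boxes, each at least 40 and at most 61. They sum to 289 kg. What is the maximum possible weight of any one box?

61

Maximizing one value means minimizing the remaining 4.
The other 4 contribute at least 4 × 40 = 160, leaving at most 289 − 160 = 129.
But each box is capped at 61, so the maximum is 61.
Achievable: one at 61 and the other 4 totalling 228, which fits since 4 × 40 ≤ 228 ≤ 4 × 61.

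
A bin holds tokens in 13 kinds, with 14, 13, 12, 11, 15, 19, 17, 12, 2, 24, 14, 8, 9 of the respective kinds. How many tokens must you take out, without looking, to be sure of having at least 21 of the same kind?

167

In the worst case you take as many as possible of each kind without reaching 21: 14 + 13 + 12 + 11 + 15 + 19 + 17 + 12 + 2 + 20 + 14 + 8 + 9 = 166.
The next one must give 21 of some kind, so 166 + 1 = 167.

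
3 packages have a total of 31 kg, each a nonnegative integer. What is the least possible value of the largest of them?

The 3 values sum to 31, so their maximum is at least ⌈31/3⌉ = 11.
Taking 2 copies of 10 and 1 copy of 11 gives exactly 31, so 11 is attained.

11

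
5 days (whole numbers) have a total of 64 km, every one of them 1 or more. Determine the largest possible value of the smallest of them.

12

The average is 64/5 < 13, so some value is ≤ 12.
Equality holds with 1 value of 12 and 4 values of 13.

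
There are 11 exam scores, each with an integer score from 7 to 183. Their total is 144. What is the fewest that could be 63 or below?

Each value above 63 is at least 64, contributing at least 64 − 7 = 57 above the floor 7.
The sum exceeds the floor total 77 by 67, so at most ⌊67/57⌋ = 1 exceed 63, and at least 10 are ≤ 63.
Exactly 10 works: 10 values at 7 and 1 at 64 total 134; raise one of the low values by 10 (still ≤ 63) to hit 144.

10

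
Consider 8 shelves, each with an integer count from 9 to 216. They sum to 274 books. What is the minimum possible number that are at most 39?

Each value above 39 is at least 40, contributing at least 40 − 9 = 31 above the floor 9.
The sum exceeds the floor total 72 by 202, so at most ⌊202/31⌋ = 6 exceed 39, and at least 2 are ≤ 39.
Exactly 2 works: 2 values at 9 and 6 at 40 total 258; raise one of the low values by 16 (still ≤ 39) to hit 274.

2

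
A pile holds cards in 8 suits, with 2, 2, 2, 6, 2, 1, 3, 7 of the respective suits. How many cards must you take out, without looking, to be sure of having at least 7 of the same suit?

25

In the worst case you take as many as possible of each suit without reaching 7: 2 + 2 + 2 + 6 + 2 + 1 + 3 + 6 = 24.
The next one must give 7 of some suit, so 24 + 1 = 25.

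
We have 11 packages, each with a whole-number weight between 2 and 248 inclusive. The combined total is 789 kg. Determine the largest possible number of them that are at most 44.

9

Suppose k of them are at most 44. Those contribute at most 44 each and the rest at most 248 each.
So the total is at most 44k + 248(11 − k) = 2728 − 204k. This must still be ≥ 789, so k ≤ 9.
k = 9 is achieved by 9 values at 44 and 2 at 248, total 892; lower one of the 248's by 103 (still > 44) to reach 789.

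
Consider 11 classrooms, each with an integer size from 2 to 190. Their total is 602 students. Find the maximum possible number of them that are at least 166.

3

If k of the values are ≥ 166, the total is ≥ 166k + 2(11 − k).
Setting 166k + 2(11 − k) ≤ 602 gives 164k ≤ 580, so k ≤ 3.
k = 3 is achieved by 3 values at 166 and 8 at 2, total 514; add 88 to one value (staying below 166) to reach 602.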